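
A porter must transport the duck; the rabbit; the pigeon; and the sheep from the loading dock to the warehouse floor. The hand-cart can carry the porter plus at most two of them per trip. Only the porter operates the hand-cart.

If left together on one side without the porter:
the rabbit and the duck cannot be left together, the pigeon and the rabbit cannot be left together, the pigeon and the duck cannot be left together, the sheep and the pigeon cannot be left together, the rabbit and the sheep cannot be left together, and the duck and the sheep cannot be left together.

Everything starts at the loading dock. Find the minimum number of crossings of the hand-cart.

Whatever the first load, the items left behind include a forbidden pair without the porter. No opening move is safe, so no plan exists.

impossible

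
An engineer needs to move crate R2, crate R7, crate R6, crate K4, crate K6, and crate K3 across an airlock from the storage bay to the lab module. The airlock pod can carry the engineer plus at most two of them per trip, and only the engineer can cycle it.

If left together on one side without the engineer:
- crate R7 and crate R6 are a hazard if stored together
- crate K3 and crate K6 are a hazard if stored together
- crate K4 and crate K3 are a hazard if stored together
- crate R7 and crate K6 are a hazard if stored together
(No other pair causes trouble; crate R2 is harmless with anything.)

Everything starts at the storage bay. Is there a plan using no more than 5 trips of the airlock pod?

Counting alone: the engineer can take at most 2 across per trip to the lab module, so moving all 6 needs at least 3 loaded trips out, with a return between consecutive ones — at least 5 crossings.
The safety rule pushes this higher. Following every safe sequence of crossings, the most of the 6 that can be at the lab module as the airlock pod arrives there on crossing 5 is 5 — never all 6.
So the move cannot be finished within 5 crossings. (The shortest complete plan takes 7:)
1. Engineer goes to the lab module with crate K3 and crate R7.  [the storage bay: crate K4, crate K6, crate R2, crate R6 | the lab module: crate K3, crate R7]
2. Engineer goes back to the storage bay alone.  [the storage bay: crate K4, crate K6, crate R2, crate R6 | the lab module: crate K3, crate R7]
3. Engineer goes to the lab module with crate R2 and crate R6.  [the storage bay: crate K4, crate K6 | the lab module: crate K3, crate R2, crate R6, crate R7]
4. Engineer goes back to the storage bay with crate R7.  [the storage bay: crate K4, crate K6, crate R7 | the lab module: crate K3, crate R2, crate R6]
5. Engineer goes to the lab module with crate K4 and crate K6.  [the storage bay: crate R7 | the lab module: crate K3, crate K4, crate K6, crate R2, crate R6]
6. Engineer goes back to the storage bay with crate K3.  [the storage bay: crate K3, crate R7 | the lab module: crate K4, crate K6, crate R2, crate R6]
7. Engineer goes to the lab module with crate K3 and crate R7.  [the storage bay: — | the lab module: crate K3, crate K4, crate K6, crate R2, crate R6, crate R7]

No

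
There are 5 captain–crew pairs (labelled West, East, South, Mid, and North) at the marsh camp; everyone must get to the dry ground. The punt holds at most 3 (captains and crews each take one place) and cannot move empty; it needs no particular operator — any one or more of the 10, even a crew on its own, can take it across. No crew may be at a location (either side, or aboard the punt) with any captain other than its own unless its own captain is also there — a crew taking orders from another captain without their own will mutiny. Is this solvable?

Yes

1. captain West and crew West cross → the dry ground.
2. captain West crosses ← the marsh camp.
3. crew East, crew Mid, and crew South cross → the dry ground.
4. crew West crosses ← the marsh camp.
5. captain East, captain Mid, and captain South cross → the dry ground.
6. captain East and crew East cross ← the marsh camp.
7. captain East, captain North, and captain West cross → the dry ground.
8. crew South crosses ← the marsh camp.
9. crew East and crew West cross → the dry ground.
10. crew West crosses ← the marsh camp.
11. crew North, crew South, and crew West cross → the dry ground.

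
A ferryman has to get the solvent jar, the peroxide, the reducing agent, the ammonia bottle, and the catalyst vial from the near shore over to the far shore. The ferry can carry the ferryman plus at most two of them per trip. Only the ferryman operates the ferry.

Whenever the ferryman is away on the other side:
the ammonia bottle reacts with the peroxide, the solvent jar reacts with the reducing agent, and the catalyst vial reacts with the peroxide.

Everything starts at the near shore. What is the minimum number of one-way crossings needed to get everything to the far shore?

5

Counting alone: the ferryman can take at most 2 across per trip to the far shore, so moving all 5 needs at least 3 loaded trips out, with a return between consecutive ones — at least 5 crossings.
The plan below uses exactly 5 crossings, so it is optimal:
1. Ferryman goes to the far shore with the peroxide and the solvent jar.  [the near shore: the ammonia bottle, the catalyst vial, the reducing agent | the far shore: the peroxide, the solvent jar]
2. Ferryman goes back to the near shore alone.  [the near shore: the ammonia bottle, the catalyst vial, the reducing agent | the far shore: the peroxide, the solvent jar]
3. Ferryman goes to the far shore with the ammonia bottle and the catalyst vial.  [the near shore: the reducing agent | the far shore: the ammonia bottle, the catalyst vial, the peroxide, the solvent jar]
4. Ferryman goes back to the near shore with the peroxide.  [the near shore: the peroxide, the reducing agent | the far shore: the ammonia bottle, the catalyst vial, the solvent jar]
5. Ferryman goes to the far shore with the peroxide and the reducing agent.  [the near shore: — | the far shore: the ammonia bottle, the catalyst vial, the peroxide, the reducing agent, the solvent jar]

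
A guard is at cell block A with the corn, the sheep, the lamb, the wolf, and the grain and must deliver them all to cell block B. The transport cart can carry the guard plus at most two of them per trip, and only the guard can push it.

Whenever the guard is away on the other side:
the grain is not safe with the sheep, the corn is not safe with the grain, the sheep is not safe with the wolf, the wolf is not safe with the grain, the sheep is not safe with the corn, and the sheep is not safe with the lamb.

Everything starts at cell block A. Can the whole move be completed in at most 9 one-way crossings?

Yes

Yes — this plan uses 7 crossings (≤ 9):
1. Guard goes to cell block B with the grain and the sheep.  [cell block A: the corn, the lamb, the wolf | cell block B: the grain, the sheep]
2. Guard goes back to cell block A with the sheep.  [cell block A: the corn, the lamb, the sheep, the wolf | cell block B: the grain]
3. Guard goes to cell block B with the lamb and the sheep.  [cell block A: the corn, the wolf | cell block B: the grain, the lamb, the sheep]
4. Guard goes back to cell block A with the sheep.  [cell block A: the corn, the sheep, the wolf | cell block B: the grain, the lamb]
5. Guard goes to cell block B with the corn and the wolf.  [cell block A: the sheep | cell block B: the corn, the grain, the lamb, the wolf]
6. Guard goes back to cell block A with the grain.  [cell block A: the grain, the sheep | cell block B: the corn, the lamb, the wolf]
7. Guard goes to cell block B with the grain and the sheep.  [cell block A: — | cell block B: the corn, the grain, the lamb, the sheep, the wolf]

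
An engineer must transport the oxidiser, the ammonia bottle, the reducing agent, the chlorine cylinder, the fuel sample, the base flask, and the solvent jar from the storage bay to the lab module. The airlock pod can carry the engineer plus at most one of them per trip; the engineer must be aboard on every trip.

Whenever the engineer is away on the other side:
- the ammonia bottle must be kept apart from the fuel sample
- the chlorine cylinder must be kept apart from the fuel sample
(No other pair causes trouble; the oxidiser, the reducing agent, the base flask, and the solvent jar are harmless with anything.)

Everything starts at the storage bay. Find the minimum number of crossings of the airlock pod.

15

Counting alone: the engineer can take at most 1 across per trip to the lab module, so moving all 7 needs at least 7 loaded trips out, with a return between consecutive ones — at least 13 crossings.
The safety rule pushes this higher. Following every safe sequence of crossings, the most of the 7 that can be at the lab module as the airlock pod arrives there on crossing 13 is 6 — never all 7.
So no plan with fewer than 15 crossings exists, and this one achieves 15:
1. Engineer goes to the lab module with the fuel sample.  [the storage bay: the ammonia bottle, the base flask, the chlorine cylinder, the oxidiser, the reducing agent, the solvent jar | the lab module: the fuel sample]
2. Engineer goes back to the storage bay alone.  [the storage bay: the ammonia bottle, the base flask, the chlorine cylinder, the oxidiser, the reducing agent, the solvent jar | the lab module: the fuel sample]
3. Engineer goes to the lab module with the oxidiser.  [the storage bay: the ammonia bottle, the base flask, the chlorine cylinder, the reducing agent, the solvent jar | the lab module: the fuel sample, the oxidiser]
4. Engineer goes back to the storage bay alone.  [the storage bay: the ammonia bottle, the base flask, the chlorine cylinder, the reducing agent, the solvent jar | the lab module: the fuel sample, the oxidiser]
5. Engineer goes to the lab module with the ammonia bottle.  [the storage bay: the base flask, the chlorine cylinder, the reducing agent, the solvent jar | the lab module: the ammonia bottle, the fuel sample, the oxidiser]
6. Engineer goes back to the storage bay with the fuel sample.  [the storage bay: the base flask, the chlorine cylinder, the fuel sample, the reducing agent, the solvent jar | the lab module: the ammonia bottle, the oxidiser]
7. Engineer goes to the lab module with the chlorine cylinder.  [the storage bay: the base flask, the fuel sample, the reducing agent, the solvent jar | the lab module: the ammonia bottle, the chlorine cylinder, the oxidiser]
8. Engineer goes back to the storage bay alone.  [the storage bay: the base flask, the fuel sample, the reducing agent, the solvent jar | the lab module: the ammonia bottle, the chlorine cylinder, the oxidiser]
9. Engineer goes to the lab module with the reducing agent.  [the storage bay: the base flask, the fuel sample, the solvent jar | the lab module: the ammonia bottle, the chlorine cylinder, the oxidiser, the reducing agent]
10. Engineer goes back to the storage bay alone.  [the storage bay: the base flask, the fuel sample, the solvent jar | the lab module: the ammonia bottle, the chlorine cylinder, the oxidiser, the reducing agent]
11. Engineer goes to the lab module with the base flask.  [the storage bay: the fuel sample, the solvent jar | the lab module: the ammonia bottle, the base flask, the chlorine cylinder, the oxidiser, the reducing agent]
12. Engineer goes back to the storage bay alone.  [the storage bay: the fuel sample, the solvent jar | the lab module: the ammonia bottle, the base flask, the chlorine cylinder, the oxidiser, the reducing agent]
13. Engineer goes to the lab module with the solvent jar.  [the storage bay: the fuel sample | the lab module: the ammonia bottle, the base flask, the chlorine cylinder, the oxidiser, the reducing agent, the solvent jar]
14. Engineer goes back to the storage bay alone.  [the storage bay: the fuel sample | the lab module: the ammonia bottle, the base flask, the chlorine cylinder, the oxidiser, the reducing agent, the solvent jar]
15. Engineer goes to the lab module with the fuel sample.  [the storage bay: — | the lab module: the ammonia bottle, the base flask, the chlorine cylinder, the fuel sample, the oxidiser, the reducing agent, the solvent jar]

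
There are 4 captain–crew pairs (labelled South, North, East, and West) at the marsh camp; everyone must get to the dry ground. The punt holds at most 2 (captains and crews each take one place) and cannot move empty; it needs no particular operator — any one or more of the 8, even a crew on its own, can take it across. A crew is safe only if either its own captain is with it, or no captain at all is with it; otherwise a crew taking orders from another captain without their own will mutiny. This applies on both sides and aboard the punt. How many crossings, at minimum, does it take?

impossible

Following every safe sequence of crossings from the start, the most of the 8 that can be at the dry ground as the punt arrives there on crossings 1, 3, 5 is 2, 3, 4 respectively; the best ever achieved is 4 of 8.
From crossing 7 on, no configuration arises that was not already reachable earlier: only 44 distinct safe configurations (who is on which side, and where the punt is) can ever be reached, none of them has everyone across, and every continuation just revisits them. So no valid plan exists.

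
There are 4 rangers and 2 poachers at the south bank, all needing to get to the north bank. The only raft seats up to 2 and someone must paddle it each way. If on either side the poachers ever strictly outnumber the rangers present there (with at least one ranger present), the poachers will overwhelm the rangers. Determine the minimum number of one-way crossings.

Counting alone: each trip to the north bank takes at most 2 across and each return brings at least 1 back, so after t trips out (and t−1 returns) at most 2t − (t−1) of the 6 are across; that first reaches 6 at t = 5, so at least 9 crossings are needed.
The plan below uses exactly 9 crossings, so it is optimal:
1. 2 poachers → the north bank.  (the south bank: 4R 0P; the north bank: 0R 2P)
2. 1 poacher ← the south bank.  (the south bank: 4R 1P; the north bank: 0R 1P)
3. 2 rangers → the north bank.  (the south bank: 2R 1P; the north bank: 2R 1P)
4. 1 poacher ← the south bank.  (the south bank: 2R 2P; the north bank: 2R 0P)
5. 2 poachers → the north bank.  (the south bank: 2R 0P; the north bank: 2R 2P)
6. 1 poacher ← the south bank.  (the south bank: 2R 1P; the north bank: 2R 1P)
7. 1 ranger and 1 poacher → the north bank.  (the south bank: 1R 0P; the north bank: 3R 2P)
8. 1 poacher ← the south bank.  (the south bank: 1R 1P; the north bank: 3R 1P)
9. 1 ranger and 1 poacher → the north bank.  (the south bank: 0R 0P; the north bank: 4R 2P)

9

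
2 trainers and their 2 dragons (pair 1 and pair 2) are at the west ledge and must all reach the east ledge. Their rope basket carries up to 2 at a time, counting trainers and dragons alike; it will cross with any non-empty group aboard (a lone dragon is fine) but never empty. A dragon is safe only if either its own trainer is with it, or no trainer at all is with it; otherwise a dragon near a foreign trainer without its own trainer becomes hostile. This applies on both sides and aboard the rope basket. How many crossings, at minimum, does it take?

Counting alone: each trip to the east ledge takes at most 2 across and each return brings at least 1 back, so after t trips out (and t−1 returns) at most 2t − (t−1) of the 4 are across; that first reaches 4 at t = 3, so at least 5 crossings are needed.
The plan below uses exactly 5 crossings, so it is optimal:
1. dragon 1 and trainer 1 cross → the east ledge.
2. trainer 1 crosses ← the west ledge.
3. trainer 1 and trainer 2 cross → the east ledge.
4. trainer 2 crosses ← the west ledge.
5. dragon 2 and trainer 2 cross → the east ledge.

5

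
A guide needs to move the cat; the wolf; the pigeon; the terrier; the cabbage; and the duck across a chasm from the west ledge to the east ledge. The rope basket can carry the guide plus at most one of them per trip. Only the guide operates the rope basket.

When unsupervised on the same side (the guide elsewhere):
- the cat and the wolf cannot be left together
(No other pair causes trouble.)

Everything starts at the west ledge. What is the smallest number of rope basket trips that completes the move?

11

Counting alone: the guide can take at most 1 across per trip to the east ledge, so moving all 6 needs at least 6 loaded trips out, with a return between consecutive ones — at least 11 crossings.
The plan below uses exactly 11 crossings, so it is optimal:
1. Guide goes to the east ledge with the cat.
2. Guide goes back to the west ledge alone.
3. Guide goes to the east ledge with the pigeon.
4. Guide goes back to the west ledge alone.
5. Guide goes to the east ledge with the terrier.
6. Guide goes back to the west ledge alone.
7. Guide goes to the east ledge with the cabbage.
8. Guide goes back to the west ledge alone.
9. Guide goes to the east ledge with the duck.
10. Guide goes back to the west ledge alone.
11. Guide goes to the east ledge with the wolf.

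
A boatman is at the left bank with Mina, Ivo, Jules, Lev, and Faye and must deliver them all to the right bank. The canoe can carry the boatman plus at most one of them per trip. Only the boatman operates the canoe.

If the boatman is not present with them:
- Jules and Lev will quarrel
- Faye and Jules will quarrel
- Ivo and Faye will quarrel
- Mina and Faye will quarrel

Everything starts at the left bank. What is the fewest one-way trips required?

Whatever the first load, the items left behind include a forbidden pair without the boatman. No opening move is safe, so no plan exists.

impossible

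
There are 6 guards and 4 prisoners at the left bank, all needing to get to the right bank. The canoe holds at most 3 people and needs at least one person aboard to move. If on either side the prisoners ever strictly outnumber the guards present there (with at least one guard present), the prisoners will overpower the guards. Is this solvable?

Yes

1. 2 prisoners → the right bank.  (the left bank: 6G 2P; the right bank: 0G 2P)
2. 1 prisoner ← the left bank.  (the left bank: 6G 3P; the right bank: 0G 1P)
3. 3 prisoners → the right bank.  (the left bank: 6G 0P; the right bank: 0G 4P)
4. 1 prisoner ← the left bank.  (the left bank: 6G 1P; the right bank: 0G 3P)
5. 3 guards → the right bank.  (the left bank: 3G 1P; the right bank: 3G 3P)
6. 1 prisoner ← the left bank.  (the left bank: 3G 2P; the right bank: 3G 2P)
7. 1 guard and 2 prisoners → the right bank.  (the left bank: 2G 0P; the right bank: 4G 4P)
8. 1 prisoner ← the left bank.  (the left bank: 2G 1P; the right bank: 4G 3P)
9. 2 guards and 1 prisoner → the right bank.  (the left bank: 0G 0P; the right bank: 6G 4P)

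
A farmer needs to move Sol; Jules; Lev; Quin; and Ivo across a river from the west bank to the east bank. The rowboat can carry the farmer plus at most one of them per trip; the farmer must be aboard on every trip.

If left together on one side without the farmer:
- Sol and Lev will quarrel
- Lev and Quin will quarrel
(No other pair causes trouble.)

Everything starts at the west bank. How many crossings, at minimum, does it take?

Counting alone: the farmer can take at most 1 across per trip to the east bank, so moving all 5 needs at least 5 loaded trips out, with a return between consecutive ones — at least 9 crossings.
The safety rule pushes this higher. Following every safe sequence of crossings, the most of the 5 that can be at the east bank as the rowboat arrives there on crossing 9 is 4 — never all 5.
So no plan with fewer than 11 crossings exists, and this one achieves 11:
1. Farmer goes to the east bank with Lev.  [the west bank: Ivo, Jules, Quin, Sol | the east bank: Lev]
2. Farmer goes back to the west bank alone.  [the west bank: Ivo, Jules, Quin, Sol | the east bank: Lev]
3. Farmer goes to the east bank with Sol.  [the west bank: Ivo, Jules, Quin | the east bank: Lev, Sol]
4. Farmer goes back to the west bank with Lev.  [the west bank: Ivo, Jules, Lev, Quin | the east bank: Sol]
5. Farmer goes to the east bank with Quin.  [the west bank: Ivo, Jules, Lev | the east bank: Quin, Sol]
6. Farmer goes back to the west bank alone.  [the west bank: Ivo, Jules, Lev | the east bank: Quin, Sol]
7. Farmer goes to the east bank with Jules.  [the west bank: Ivo, Lev | the east bank: Jules, Quin, Sol]
8. Farmer goes back to the west bank alone.  [the west bank: Ivo, Lev | the east bank: Jules, Quin, Sol]
9. Farmer goes to the east bank with Ivo.  [the west bank: Lev | the east bank: Ivo, Jules, Quin, Sol]
10. Farmer goes back to the west bank alone.  [the west bank: Lev | the east bank: Ivo, Jules, Quin, Sol]
11. Farmer goes to the east bank with Lev.  [the west bank: — | the east bank: Ivo, Jules, Lev, Quin, Sol]

11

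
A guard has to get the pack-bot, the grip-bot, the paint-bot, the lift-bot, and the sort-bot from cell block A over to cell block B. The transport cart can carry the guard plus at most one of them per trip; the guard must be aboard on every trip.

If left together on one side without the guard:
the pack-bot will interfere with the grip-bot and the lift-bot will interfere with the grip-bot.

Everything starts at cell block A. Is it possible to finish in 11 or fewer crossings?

Yes — this plan uses 11 crossings (≤ 11):
1. Guard goes to cell block B with the grip-bot.  [cell block A: the lift-bot, the pack-bot, the paint-bot, the sort-bot | cell block B: the grip-bot]
2. Guard goes back to cell block A alone.  [cell block A: the lift-bot, the pack-bot, the paint-bot, the sort-bot | cell block B: the grip-bot]
3. Guard goes to cell block B with the pack-bot.  [cell block A: the lift-bot, the paint-bot, the sort-bot | cell block B: the grip-bot, the pack-bot]
4. Guard goes back to cell block A with the grip-bot.  [cell block A: the grip-bot, the lift-bot, the paint-bot, the sort-bot | cell block B: the pack-bot]
5. Guard goes to cell block B with the lift-bot.  [cell block A: the grip-bot, the paint-bot, the sort-bot | cell block B: the lift-bot, the pack-bot]
6. Guard goes back to cell block A alone.  [cell block A: the grip-bot, the paint-bot, the sort-bot | cell block B: the lift-bot, the pack-bot]
7. Guard goes to cell block B with the paint-bot.  [cell block A: the grip-bot, the sort-bot | cell block B: the lift-bot, the pack-bot, the paint-bot]
8. Guard goes back to cell block A alone.  [cell block A: the grip-bot, the sort-bot | cell block B: the lift-bot, the pack-bot, the paint-bot]
9. Guard goes to cell block B with the sort-bot.  [cell block A: the grip-bot | cell block B: the lift-bot, the pack-bot, the paint-bot, the sort-bot]
10. Guard goes back to cell block A alone.  [cell block A: the grip-bot | cell block B: the lift-bot, the pack-bot, the paint-bot, the sort-bot]
11. Guard goes to cell block B with the grip-bot.  [cell block A: — | cell block B: the grip-bot, the lift-bot, the pack-bot, the paint-bot, the sort-bot]

Yes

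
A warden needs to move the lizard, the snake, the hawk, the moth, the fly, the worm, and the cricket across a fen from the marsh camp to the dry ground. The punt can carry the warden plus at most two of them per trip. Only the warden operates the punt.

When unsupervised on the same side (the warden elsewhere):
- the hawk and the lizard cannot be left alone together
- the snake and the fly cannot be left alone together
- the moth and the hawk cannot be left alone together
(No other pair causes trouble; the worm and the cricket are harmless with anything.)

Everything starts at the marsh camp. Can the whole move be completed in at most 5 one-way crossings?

Counting alone: the warden can take at most 2 across per trip to the dry ground, so moving all 7 needs at least 4 loaded trips out, with a return between consecutive ones — at least 7 crossings.
Since 5 < 7, 5 crossings cannot be enough. (The shortest complete plan in fact takes 7:)
1. Warden goes to the dry ground with the hawk and the snake.  [the marsh camp: the cricket, the fly, the lizard, the moth, the worm | the dry ground: the hawk, the snake]
2. Warden goes back to the marsh camp alone.  [the marsh camp: the cricket, the fly, the lizard, the moth, the worm | the dry ground: the hawk, the snake]
3. Warden goes to the dry ground with the lizard and the moth.  [the marsh camp: the cricket, the fly, the worm | the dry ground: the hawk, the lizard, the moth, the snake]
4. Warden goes back to the marsh camp with the hawk.  [the marsh camp: the cricket, the fly, the hawk, the worm | the dry ground: the lizard, the moth, the snake]
5. Warden goes to the dry ground with the cricket and the worm.  [the marsh camp: the fly, the hawk | the dry ground: the cricket, the lizard, the moth, the snake, the worm]
6. Warden goes back to the marsh camp alone.  [the marsh camp: the fly, the hawk | the dry ground: the cricket, the lizard, the moth, the snake, the worm]
7. Warden goes to the dry ground with the fly and the hawk.  [the marsh camp: — | the dry ground: the cricket, the fly, the hawk, the lizard, the moth, the snake, the worm]

No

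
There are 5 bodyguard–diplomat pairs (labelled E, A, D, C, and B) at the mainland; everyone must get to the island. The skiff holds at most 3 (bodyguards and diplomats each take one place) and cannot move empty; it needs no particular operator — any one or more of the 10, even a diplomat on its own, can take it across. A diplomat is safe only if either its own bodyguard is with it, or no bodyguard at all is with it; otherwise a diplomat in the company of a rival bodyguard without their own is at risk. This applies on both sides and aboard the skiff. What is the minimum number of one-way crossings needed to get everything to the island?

11

Counting alone: each trip to the island takes at most 3 across and each return brings at least 1 back, so after t trips out (and t−1 returns) at most 3t − (t−1) of the 10 are across; that first reaches 10 at t = 5, so at least 9 crossings are needed.
The safety rule pushes this higher. Following every safe sequence of crossings, the most of the 10 that can be at the island as the skiff arrives there on crossing 9 is 9 — never all 10.
So no plan with fewer than 11 crossings exists, and this one achieves 11:
1. bodyguard E and diplomat E cross → the island.
2. bodyguard E crosses ← the mainland.
3. diplomat A, diplomat C, and diplomat D cross → the island.
4. diplomat E crosses ← the mainland.
5. bodyguard A, bodyguard C, and bodyguard D cross → the island.
6. bodyguard A and diplomat A cross ← the mainland.
7. bodyguard A, bodyguard B, and bodyguard E cross → the island.
8. diplomat D crosses ← the mainland.
9. diplomat A and diplomat E cross → the island.
10. diplomat E crosses ← the mainland.
11. diplomat B, diplomat D, and diplomat E cross → the island.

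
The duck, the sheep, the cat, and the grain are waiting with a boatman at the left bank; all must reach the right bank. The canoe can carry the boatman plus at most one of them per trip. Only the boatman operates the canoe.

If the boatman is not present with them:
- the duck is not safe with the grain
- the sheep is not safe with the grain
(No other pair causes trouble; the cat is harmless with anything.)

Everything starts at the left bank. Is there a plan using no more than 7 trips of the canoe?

No

Counting alone: the boatman can take at most 1 across per trip to the right bank, so moving all 4 needs at least 4 loaded trips out, with a return between consecutive ones — at least 7 crossings.
The safety rule pushes this higher. Following every safe sequence of crossings, the most of the 4 that can be at the right bank as the canoe arrives there on crossing 7 is 3 — never all 4.
So the move cannot be finished within 7 crossings. (The shortest complete plan takes 9:)
1. Boatman goes to the right bank with the grain.
2. Boatman goes back to the left bank alone.
3. Boatman goes to the right bank with the duck.
4. Boatman goes back to the left bank with the grain.
5. Boatman goes to the right bank with the sheep.
6. Boatman goes back to the left bank alone.
7. Boatman goes to the right bank with the cat.
8. Boatman goes back to the left bank alone.
9. Boatman goes to the right bank with the grain.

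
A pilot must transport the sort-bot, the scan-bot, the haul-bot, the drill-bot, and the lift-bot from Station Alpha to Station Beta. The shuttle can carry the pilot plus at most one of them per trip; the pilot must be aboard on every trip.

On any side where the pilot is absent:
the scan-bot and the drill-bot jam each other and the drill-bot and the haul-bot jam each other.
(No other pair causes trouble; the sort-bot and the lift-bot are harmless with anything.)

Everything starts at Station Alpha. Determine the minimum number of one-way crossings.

Counting alone: the pilot can take at most 1 across per trip to Station Beta, so moving all 5 needs at least 5 loaded trips out, with a return between consecutive ones — at least 9 crossings.
The safety rule pushes this higher. Following every safe sequence of crossings, the most of the 5 that can be at Station Beta as the shuttle arrives there on crossing 9 is 4 — never all 5.
So no plan with fewer than 11 crossings exists, and this one achieves 11:
1. Pilot goes to Station Beta with the drill-bot.
2. Pilot goes back to Station Alpha alone.
3. Pilot goes to Station Beta with the sort-bot.
4. Pilot goes back to Station Alpha alone.
5. Pilot goes to Station Beta with the scan-bot.
6. Pilot goes back to Station Alpha with the drill-bot.
7. Pilot goes to Station Beta with the haul-bot.
8. Pilot goes back to Station Alpha alone.
9. Pilot goes to Station Beta with the lift-bot.
10. Pilot goes back to Station Alpha alone.
11. Pilot goes to Station Beta with the drill-bot.

11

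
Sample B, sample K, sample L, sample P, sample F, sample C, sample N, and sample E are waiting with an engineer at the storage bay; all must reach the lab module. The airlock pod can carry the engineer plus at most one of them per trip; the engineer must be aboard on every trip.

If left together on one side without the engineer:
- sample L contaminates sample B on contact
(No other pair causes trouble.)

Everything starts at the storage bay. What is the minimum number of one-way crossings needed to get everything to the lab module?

15

Counting alone: the engineer can take at most 1 across per trip to the lab module, so moving all 8 needs at least 8 loaded trips out, with a return between consecutive ones — at least 15 crossings.
The plan below uses exactly 15 crossings, so it is optimal:
1. Engineer goes to the lab module with sample B.  [the storage bay: sample C, sample E, sample F, sample K, sample L, sample N, sample P | the lab module: sample B]
2. Engineer goes back to the storage bay alone.  [the storage bay: sample C, sample E, sample F, sample K, sample L, sample N, sample P | the lab module: sample B]
3. Engineer goes to the lab module with sample K.  [the storage bay: sample C, sample E, sample F, sample L, sample N, sample P | the lab module: sample B, sample K]
4. Engineer goes back to the storage bay alone.  [the storage bay: sample C, sample E, sample F, sample L, sample N, sample P | the lab module: sample B, sample K]
5. Engineer goes to the lab module with sample P.  [the storage bay: sample C, sample E, sample F, sample L, sample N | the lab module: sample B, sample K, sample P]
6. Engineer goes back to the storage bay alone.  [the storage bay: sample C, sample E, sample F, sample L, sample N | the lab module: sample B, sample K, sample P]
7. Engineer goes to the lab module with sample F.  [the storage bay: sample C, sample E, sample L, sample N | the lab module: sample B, sample F, sample K, sample P]
8. Engineer goes back to the storage bay alone.  [the storage bay: sample C, sample E, sample L, sample N | the lab module: sample B, sample F, sample K, sample P]
9. Engineer goes to the lab module with sample C.  [the storage bay: sample E, sample L, sample N | the lab module: sample B, sample C, sample F, sample K, sample P]
10. Engineer goes back to the storage bay alone.  [the storage bay: sample E, sample L, sample N | the lab module: sample B, sample C, sample F, sample K, sample P]
11. Engineer goes to the lab module with sample N.  [the storage bay: sample E, sample L | the lab module: sample B, sample C, sample F, sample K, sample N, sample P]
12. Engineer goes back to the storage bay alone.  [the storage bay: sample E, sample L | the lab module: sample B, sample C, sample F, sample K, sample N, sample P]
13. Engineer goes to the lab module with sample E.  [the storage bay: sample L | the lab module: sample B, sample C, sample E, sample F, sample K, sample N, sample P]
14. Engineer goes back to the storage bay alone.  [the storage bay: sample L | the lab module: sample B, sample C, sample E, sample F, sample K, sample N, sample P]
15. Engineer goes to the lab module with sample L.  [the storage bay: — | the lab module: sample B, sample C, sample E, sample F, sample K, sample L, sample N, sample P]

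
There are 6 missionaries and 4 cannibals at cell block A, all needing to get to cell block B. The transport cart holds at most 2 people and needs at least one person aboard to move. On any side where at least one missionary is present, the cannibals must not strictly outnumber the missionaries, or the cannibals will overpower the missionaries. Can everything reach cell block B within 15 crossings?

Counting alone: each trip to cell block B takes at most 2 across and each return brings at least 1 back, so after t trips out (and t−1 returns) at most 2t − (t−1) of the 10 are across; that first reaches 10 at t = 9, so at least 17 crossings are needed.
Since 15 < 17, 15 crossings cannot be enough. (The shortest complete plan in fact takes 17:)
1. 2 cannibals → cell block B.  (cell block A: 6M 2C; cell block B: 0M 2C)
2. 1 cannibal ← cell block A.  (cell block A: 6M 3C; cell block B: 0M 1C)
3. 2 cannibals → cell block B.  (cell block A: 6M 1C; cell block B: 0M 3C)
4. 1 cannibal ← cell block A.  (cell block A: 6M 2C; cell block B: 0M 2C)
5. 2 missionaries → cell block B.  (cell block A: 4M 2C; cell block B: 2M 2C)
6. 1 cannibal ← cell block A.  (cell block A: 4M 3C; cell block B: 2M 1C)
7. 1 missionary and 1 cannibal → cell block B.  (cell block A: 3M 2C; cell block B: 3M 2C)
8. 1 cannibal ← cell block A.  (cell block A: 3M 3C; cell block B: 3M 1C)
9. 2 cannibals → cell block B.  (cell block A: 3M 1C; cell block B: 3M 3C)
10. 1 cannibal ← cell block A.  (cell block A: 3M 2C; cell block B: 3M 2C)
11. 1 missionary and 1 cannibal → cell block B.  (cell block A: 2M 1C; cell block B: 4M 3C)
12. 1 cannibal ← cell block A.  (cell block A: 2M 2C; cell block B: 4M 2C)
13. 2 cannibals → cell block B.  (cell block A: 2M 0C; cell block B: 4M 4C)
14. 1 cannibal ← cell block A.  (cell block A: 2M 1C; cell block B: 4M 3C)
15. 1 missionary and 1 cannibal → cell block B.  (cell block A: 1M 0C; cell block B: 5M 4C)
16. 1 cannibal ← cell block A.  (cell block A: 1M 1C; cell block B: 5M 3C)
17. 1 missionary and 1 cannibal → cell block B.  (cell block A: 0M 0C; cell block B: 6M 4C)

No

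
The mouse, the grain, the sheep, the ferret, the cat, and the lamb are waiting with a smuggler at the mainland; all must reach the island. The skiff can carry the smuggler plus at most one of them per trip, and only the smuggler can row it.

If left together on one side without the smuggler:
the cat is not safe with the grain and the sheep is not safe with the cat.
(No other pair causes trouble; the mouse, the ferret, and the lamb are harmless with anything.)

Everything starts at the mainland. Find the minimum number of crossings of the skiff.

13

Counting alone: the smuggler can take at most 1 across per trip to the island, so moving all 6 needs at least 6 loaded trips out, with a return between consecutive ones — at least 11 crossings.
The safety rule pushes this higher. Following every safe sequence of crossings, the most of the 6 that can be at the island as the skiff arrives there on crossing 11 is 5 — never all 6.
So no plan with fewer than 13 crossings exists, and this one achieves 13:
1. Smuggler goes to the island with the cat.  [the mainland: the ferret, the grain, the lamb, the mouse, the sheep | the island: the cat]
2. Smuggler goes back to the mainland alone.  [the mainland: the ferret, the grain, the lamb, the mouse, the sheep | the island: the cat]
3. Smuggler goes to the island with the mouse.  [the mainland: the ferret, the grain, the lamb, the sheep | the island: the cat, the mouse]
4. Smuggler goes back to the mainland alone.  [the mainland: the ferret, the grain, the lamb, the sheep | the island: the cat, the mouse]
5. Smuggler goes to the island with the grain.  [the mainland: the ferret, the lamb, the sheep | the island: the cat, the grain, the mouse]
6. Smuggler goes back to the mainland with the cat.  [the mainland: the cat, the ferret, the lamb, the sheep | the island: the grain, the mouse]
7. Smuggler goes to the island with the sheep.  [the mainland: the cat, the ferret, the lamb | the island: the grain, the mouse, the sheep]
8. Smuggler goes back to the mainland alone.  [the mainland: the cat, the ferret, the lamb | the island: the grain, the mouse, the sheep]
9. Smuggler goes to the island with the ferret.  [the mainland: the cat, the lamb | the island: the ferret, the grain, the mouse, the sheep]
10. Smuggler goes back to the mainland alone.  [the mainland: the cat, the lamb | the island: the ferret, the grain, the mouse, the sheep]
11. Smuggler goes to the island with the lamb.  [the mainland: the cat | the island: the ferret, the grain, the lamb, the mouse, the sheep]
12. Smuggler goes back to the mainland alone.  [the mainland: the cat | the island: the ferret, the grain, the lamb, the mouse, the sheep]
13. Smuggler goes to the island with the cat.  [the mainland: — | the island: the cat, the ferret, the grain, the lamb, the mouse, the sheep]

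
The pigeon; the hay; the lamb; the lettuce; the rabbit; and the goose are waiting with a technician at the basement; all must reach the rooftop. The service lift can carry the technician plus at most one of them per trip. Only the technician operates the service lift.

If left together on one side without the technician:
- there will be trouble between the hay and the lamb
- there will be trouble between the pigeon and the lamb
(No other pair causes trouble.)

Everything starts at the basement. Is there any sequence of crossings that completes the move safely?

Yes

1. Technician goes to the rooftop with the lamb.
2. Technician goes back to the basement alone.
3. Technician goes to the rooftop with the pigeon.
4. Technician goes back to the basement with the lamb.
5. Technician goes to the rooftop with the hay.
6. Technician goes back to the basement alone.
7. Technician goes to the rooftop with the lettuce.
8. Technician goes back to the basement alone.
9. Technician goes to the rooftop with the rabbit.
10. Technician goes back to the basement alone.
11. Technician goes to the rooftop with the goose.
12. Technician goes back to the basement alone.
13. Technician goes to the rooftop with the lamb.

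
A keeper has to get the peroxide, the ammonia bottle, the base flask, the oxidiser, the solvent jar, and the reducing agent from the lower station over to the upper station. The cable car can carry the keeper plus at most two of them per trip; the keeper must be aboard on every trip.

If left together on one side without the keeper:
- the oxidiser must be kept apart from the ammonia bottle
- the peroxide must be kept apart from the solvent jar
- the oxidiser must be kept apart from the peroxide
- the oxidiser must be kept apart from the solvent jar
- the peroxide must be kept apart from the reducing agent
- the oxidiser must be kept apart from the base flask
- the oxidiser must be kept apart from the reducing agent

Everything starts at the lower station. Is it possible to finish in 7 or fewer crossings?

No

Counting alone: the keeper can take at most 2 across per trip to the upper station, so moving all 6 needs at least 3 loaded trips out, with a return between consecutive ones — at least 5 crossings.
The safety rule pushes this higher. Following every safe sequence of crossings, the most of the 6 that can be at the upper station as the cable car arrives there on crossings 5, 7 is 4, 5 respectively — never all 6.
So the move cannot be finished within 7 crossings. (The shortest complete plan takes 9:)
1. Keeper goes to the upper station with the oxidiser and the peroxide.
2. Keeper goes back to the lower station with the peroxide.
3. Keeper goes to the upper station with the ammonia bottle and the peroxide.
4. Keeper goes back to the lower station with the oxidiser.
5. Keeper goes to the upper station with the base flask and the oxidiser.
6. Keeper goes back to the lower station with the oxidiser.
7. Keeper goes to the upper station with the reducing agent and the solvent jar.
8. Keeper goes back to the lower station with the peroxide.
9. Keeper goes to the upper station with the oxidiser and the peroxide.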